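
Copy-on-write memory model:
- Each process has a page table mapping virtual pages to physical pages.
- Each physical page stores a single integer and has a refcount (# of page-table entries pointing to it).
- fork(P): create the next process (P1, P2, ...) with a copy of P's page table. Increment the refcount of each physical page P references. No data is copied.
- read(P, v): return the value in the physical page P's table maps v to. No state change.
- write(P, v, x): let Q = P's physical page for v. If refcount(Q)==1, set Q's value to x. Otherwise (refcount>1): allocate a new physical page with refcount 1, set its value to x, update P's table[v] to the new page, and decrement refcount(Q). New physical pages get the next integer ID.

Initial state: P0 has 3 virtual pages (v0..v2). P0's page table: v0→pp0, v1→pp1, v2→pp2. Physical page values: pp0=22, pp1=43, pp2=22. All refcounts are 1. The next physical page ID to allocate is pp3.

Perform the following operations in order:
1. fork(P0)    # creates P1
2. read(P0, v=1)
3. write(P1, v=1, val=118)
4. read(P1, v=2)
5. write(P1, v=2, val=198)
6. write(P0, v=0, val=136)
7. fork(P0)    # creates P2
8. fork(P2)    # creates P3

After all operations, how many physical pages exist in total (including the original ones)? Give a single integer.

Op 1: fork(P0) -> P1. 3 ppages; refcounts: pp0:2 pp1:2 pp2:2
Op 2: read(P0, v1) -> 43. No state change.
Op 3: write(P1, v1, 118). refcount(pp1)=2>1 -> COPY to pp3. 4 ppages; refcounts: pp0:2 pp1:1 pp2:2 pp3:1
Op 4: read(P1, v2) -> 22. No state change.
Op 5: write(P1, v2, 198). refcount(pp2)=2>1 -> COPY to pp4. 5 ppages; refcounts: pp0:2 pp1:1 pp2:1 pp3:1 pp4:1
Op 6: write(P0, v0, 136). refcount(pp0)=2>1 -> COPY to pp5. 6 ppages; refcounts: pp0:1 pp1:1 pp2:1 pp3:1 pp4:1 pp5:1
Op 7: fork(P0) -> P2. 6 ppages; refcounts: pp0:1 pp1:2 pp2:2 pp3:1 pp4:1 pp5:2
Op 8: fork(P2) -> P3. 6 ppages; refcounts: pp0:1 pp1:3 pp2:3 pp3:1 pp4:1 pp5:3

Answer: 6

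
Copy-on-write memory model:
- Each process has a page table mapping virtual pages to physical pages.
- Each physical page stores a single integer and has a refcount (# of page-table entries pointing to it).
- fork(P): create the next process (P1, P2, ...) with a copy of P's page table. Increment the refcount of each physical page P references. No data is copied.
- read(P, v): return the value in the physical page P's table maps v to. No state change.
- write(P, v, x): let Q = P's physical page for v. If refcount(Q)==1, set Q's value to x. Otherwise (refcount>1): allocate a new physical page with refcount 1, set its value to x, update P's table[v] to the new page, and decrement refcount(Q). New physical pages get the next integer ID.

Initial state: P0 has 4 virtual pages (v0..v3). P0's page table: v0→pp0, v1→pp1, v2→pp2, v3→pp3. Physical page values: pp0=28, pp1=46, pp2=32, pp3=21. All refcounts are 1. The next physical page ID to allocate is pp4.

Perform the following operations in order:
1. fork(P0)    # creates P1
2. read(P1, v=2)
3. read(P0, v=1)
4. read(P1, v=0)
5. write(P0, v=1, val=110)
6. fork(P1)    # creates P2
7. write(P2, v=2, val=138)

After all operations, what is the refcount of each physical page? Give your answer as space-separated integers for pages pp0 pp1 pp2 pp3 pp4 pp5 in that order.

Answer: 3 2 2 3 1 1

Derivation:
Op 1: fork(P0) -> P1. 4 ppages; refcounts: pp0:2 pp1:2 pp2:2 pp3:2
Op 2: read(P1, v2) -> 32. No state change.
Op 3: read(P0, v1) -> 46. No state change.
Op 4: read(P1, v0) -> 28. No state change.
Op 5: write(P0, v1, 110). refcount(pp1)=2>1 -> COPY to pp4. 5 ppages; refcounts: pp0:2 pp1:1 pp2:2 pp3:2 pp4:1
Op 6: fork(P1) -> P2. 5 ppages; refcounts: pp0:3 pp1:2 pp2:3 pp3:3 pp4:1
Op 7: write(P2, v2, 138). refcount(pp2)=3>1 -> COPY to pp5. 6 ppages; refcounts: pp0:3 pp1:2 pp2:2 pp3:3 pp4:1 pp5:1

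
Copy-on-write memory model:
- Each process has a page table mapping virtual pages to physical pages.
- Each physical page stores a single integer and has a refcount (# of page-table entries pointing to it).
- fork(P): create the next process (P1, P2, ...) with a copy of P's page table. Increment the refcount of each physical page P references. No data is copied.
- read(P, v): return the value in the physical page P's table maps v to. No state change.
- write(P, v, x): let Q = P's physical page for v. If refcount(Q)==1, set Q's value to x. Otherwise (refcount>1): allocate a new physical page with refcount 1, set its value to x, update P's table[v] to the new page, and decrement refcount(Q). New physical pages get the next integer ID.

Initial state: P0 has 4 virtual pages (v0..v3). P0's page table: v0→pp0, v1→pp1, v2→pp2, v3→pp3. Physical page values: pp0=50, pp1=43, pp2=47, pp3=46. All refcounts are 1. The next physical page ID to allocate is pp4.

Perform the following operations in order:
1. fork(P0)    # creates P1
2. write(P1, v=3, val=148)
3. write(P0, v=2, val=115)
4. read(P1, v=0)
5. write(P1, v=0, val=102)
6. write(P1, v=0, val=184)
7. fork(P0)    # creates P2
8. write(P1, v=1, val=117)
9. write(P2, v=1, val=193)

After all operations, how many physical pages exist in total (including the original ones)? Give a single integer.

Op 1: fork(P0) -> P1. 4 ppages; refcounts: pp0:2 pp1:2 pp2:2 pp3:2
Op 2: write(P1, v3, 148). refcount(pp3)=2>1 -> COPY to pp4. 5 ppages; refcounts: pp0:2 pp1:2 pp2:2 pp3:1 pp4:1
Op 3: write(P0, v2, 115). refcount(pp2)=2>1 -> COPY to pp5. 6 ppages; refcounts: pp0:2 pp1:2 pp2:1 pp3:1 pp4:1 pp5:1
Op 4: read(P1, v0) -> 50. No state change.
Op 5: write(P1, v0, 102). refcount(pp0)=2>1 -> COPY to pp6. 7 ppages; refcounts: pp0:1 pp1:2 pp2:1 pp3:1 pp4:1 pp5:1 pp6:1
Op 6: write(P1, v0, 184). refcount(pp6)=1 -> write in place. 7 ppages; refcounts: pp0:1 pp1:2 pp2:1 pp3:1 pp4:1 pp5:1 pp6:1
Op 7: fork(P0) -> P2. 7 ppages; refcounts: pp0:2 pp1:3 pp2:1 pp3:2 pp4:1 pp5:2 pp6:1
Op 8: write(P1, v1, 117). refcount(pp1)=3>1 -> COPY to pp7. 8 ppages; refcounts: pp0:2 pp1:2 pp2:1 pp3:2 pp4:1 pp5:2 pp6:1 pp7:1
Op 9: write(P2, v1, 193). refcount(pp1)=2>1 -> COPY to pp8. 9 ppages; refcounts: pp0:2 pp1:1 pp2:1 pp3:2 pp4:1 pp5:2 pp6:1 pp7:1 pp8:1

Answer: 9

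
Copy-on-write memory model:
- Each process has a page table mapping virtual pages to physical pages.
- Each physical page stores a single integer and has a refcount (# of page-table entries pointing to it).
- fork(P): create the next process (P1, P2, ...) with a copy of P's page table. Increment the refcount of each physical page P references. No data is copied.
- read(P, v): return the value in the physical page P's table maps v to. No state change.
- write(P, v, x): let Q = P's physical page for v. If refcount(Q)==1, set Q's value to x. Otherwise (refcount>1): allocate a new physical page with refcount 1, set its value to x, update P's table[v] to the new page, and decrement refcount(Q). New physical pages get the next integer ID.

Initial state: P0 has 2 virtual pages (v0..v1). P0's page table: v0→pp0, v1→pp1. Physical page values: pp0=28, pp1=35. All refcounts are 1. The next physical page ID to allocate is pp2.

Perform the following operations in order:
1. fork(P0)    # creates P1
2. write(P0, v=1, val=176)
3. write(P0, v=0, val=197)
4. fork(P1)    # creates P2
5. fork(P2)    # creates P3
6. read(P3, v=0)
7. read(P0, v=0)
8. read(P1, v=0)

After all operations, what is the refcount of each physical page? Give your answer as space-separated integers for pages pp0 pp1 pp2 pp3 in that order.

Answer: 3 3 1 1

Derivation:
Op 1: fork(P0) -> P1. 2 ppages; refcounts: pp0:2 pp1:2
Op 2: write(P0, v1, 176). refcount(pp1)=2>1 -> COPY to pp2. 3 ppages; refcounts: pp0:2 pp1:1 pp2:1
Op 3: write(P0, v0, 197). refcount(pp0)=2>1 -> COPY to pp3. 4 ppages; refcounts: pp0:1 pp1:1 pp2:1 pp3:1
Op 4: fork(P1) -> P2. 4 ppages; refcounts: pp0:2 pp1:2 pp2:1 pp3:1
Op 5: fork(P2) -> P3. 4 ppages; refcounts: pp0:3 pp1:3 pp2:1 pp3:1
Op 6: read(P3, v0) -> 28. No state change.
Op 7: read(P0, v0) -> 197. No state change.
Op 8: read(P1, v0) -> 28. No state change.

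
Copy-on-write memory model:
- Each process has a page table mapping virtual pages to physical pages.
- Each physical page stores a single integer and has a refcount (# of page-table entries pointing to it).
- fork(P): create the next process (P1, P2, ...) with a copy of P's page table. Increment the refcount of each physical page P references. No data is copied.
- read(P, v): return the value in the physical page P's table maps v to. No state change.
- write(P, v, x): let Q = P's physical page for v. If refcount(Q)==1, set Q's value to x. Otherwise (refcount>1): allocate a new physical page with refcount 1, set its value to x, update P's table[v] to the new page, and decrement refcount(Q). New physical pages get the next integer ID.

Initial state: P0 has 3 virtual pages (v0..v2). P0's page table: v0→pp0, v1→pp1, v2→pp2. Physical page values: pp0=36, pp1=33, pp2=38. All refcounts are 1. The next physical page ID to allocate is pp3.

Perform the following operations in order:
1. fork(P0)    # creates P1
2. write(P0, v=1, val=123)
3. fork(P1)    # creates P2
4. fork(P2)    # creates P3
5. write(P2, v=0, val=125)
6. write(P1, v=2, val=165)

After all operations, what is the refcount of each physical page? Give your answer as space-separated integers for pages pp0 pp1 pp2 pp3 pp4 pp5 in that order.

Op 1: fork(P0) -> P1. 3 ppages; refcounts: pp0:2 pp1:2 pp2:2
Op 2: write(P0, v1, 123). refcount(pp1)=2>1 -> COPY to pp3. 4 ppages; refcounts: pp0:2 pp1:1 pp2:2 pp3:1
Op 3: fork(P1) -> P2. 4 ppages; refcounts: pp0:3 pp1:2 pp2:3 pp3:1
Op 4: fork(P2) -> P3. 4 ppages; refcounts: pp0:4 pp1:3 pp2:4 pp3:1
Op 5: write(P2, v0, 125). refcount(pp0)=4>1 -> COPY to pp4. 5 ppages; refcounts: pp0:3 pp1:3 pp2:4 pp3:1 pp4:1
Op 6: write(P1, v2, 165). refcount(pp2)=4>1 -> COPY to pp5. 6 ppages; refcounts: pp0:3 pp1:3 pp2:3 pp3:1 pp4:1 pp5:1

Answer: 3 3 3 1 1 1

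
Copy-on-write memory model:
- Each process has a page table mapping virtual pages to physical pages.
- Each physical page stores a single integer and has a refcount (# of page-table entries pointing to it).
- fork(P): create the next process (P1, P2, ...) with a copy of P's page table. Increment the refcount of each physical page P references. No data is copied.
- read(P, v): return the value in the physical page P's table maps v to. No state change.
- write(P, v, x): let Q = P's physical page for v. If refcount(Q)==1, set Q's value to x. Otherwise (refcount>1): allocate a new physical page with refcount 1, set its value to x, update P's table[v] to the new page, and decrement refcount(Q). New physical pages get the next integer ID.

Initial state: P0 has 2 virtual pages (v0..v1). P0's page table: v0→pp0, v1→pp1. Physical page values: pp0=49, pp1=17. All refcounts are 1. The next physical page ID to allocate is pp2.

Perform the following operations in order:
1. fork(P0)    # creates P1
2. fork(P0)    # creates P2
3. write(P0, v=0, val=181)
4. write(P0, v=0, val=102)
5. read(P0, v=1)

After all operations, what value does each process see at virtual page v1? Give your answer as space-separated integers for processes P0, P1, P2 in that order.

Answer: 17 17 17

Derivation:
Op 1: fork(P0) -> P1. 2 ppages; refcounts: pp0:2 pp1:2
Op 2: fork(P0) -> P2. 2 ppages; refcounts: pp0:3 pp1:3
Op 3: write(P0, v0, 181). refcount(pp0)=3>1 -> COPY to pp2. 3 ppages; refcounts: pp0:2 pp1:3 pp2:1
Op 4: write(P0, v0, 102). refcount(pp2)=1 -> write in place. 3 ppages; refcounts: pp0:2 pp1:3 pp2:1
Op 5: read(P0, v1) -> 17. No state change.
P0: v1 -> pp1 = 17
P1: v1 -> pp1 = 17
P2: v1 -> pp1 = 17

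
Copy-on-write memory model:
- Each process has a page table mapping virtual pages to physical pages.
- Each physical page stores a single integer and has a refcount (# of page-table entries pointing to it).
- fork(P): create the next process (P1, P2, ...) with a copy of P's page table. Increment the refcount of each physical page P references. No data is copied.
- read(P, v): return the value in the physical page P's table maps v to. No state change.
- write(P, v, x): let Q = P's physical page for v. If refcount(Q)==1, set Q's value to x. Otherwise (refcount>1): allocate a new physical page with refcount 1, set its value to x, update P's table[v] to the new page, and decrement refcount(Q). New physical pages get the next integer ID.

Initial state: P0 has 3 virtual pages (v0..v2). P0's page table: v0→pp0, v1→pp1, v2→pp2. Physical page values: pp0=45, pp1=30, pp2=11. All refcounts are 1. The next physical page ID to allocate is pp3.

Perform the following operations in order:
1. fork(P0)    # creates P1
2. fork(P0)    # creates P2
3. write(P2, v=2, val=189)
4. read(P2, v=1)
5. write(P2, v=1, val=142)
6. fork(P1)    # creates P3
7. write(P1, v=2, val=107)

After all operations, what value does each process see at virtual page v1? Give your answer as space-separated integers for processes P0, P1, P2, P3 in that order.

Answer: 30 30 142 30

Derivation:
Op 1: fork(P0) -> P1. 3 ppages; refcounts: pp0:2 pp1:2 pp2:2
Op 2: fork(P0) -> P2. 3 ppages; refcounts: pp0:3 pp1:3 pp2:3
Op 3: write(P2, v2, 189). refcount(pp2)=3>1 -> COPY to pp3. 4 ppages; refcounts: pp0:3 pp1:3 pp2:2 pp3:1
Op 4: read(P2, v1) -> 30. No state change.
Op 5: write(P2, v1, 142). refcount(pp1)=3>1 -> COPY to pp4. 5 ppages; refcounts: pp0:3 pp1:2 pp2:2 pp3:1 pp4:1
Op 6: fork(P1) -> P3. 5 ppages; refcounts: pp0:4 pp1:3 pp2:3 pp3:1 pp4:1
Op 7: write(P1, v2, 107). refcount(pp2)=3>1 -> COPY to pp5. 6 ppages; refcounts: pp0:4 pp1:3 pp2:2 pp3:1 pp4:1 pp5:1
P0: v1 -> pp1 = 30
P1: v1 -> pp1 = 30
P2: v1 -> pp4 = 142
P3: v1 -> pp1 = 30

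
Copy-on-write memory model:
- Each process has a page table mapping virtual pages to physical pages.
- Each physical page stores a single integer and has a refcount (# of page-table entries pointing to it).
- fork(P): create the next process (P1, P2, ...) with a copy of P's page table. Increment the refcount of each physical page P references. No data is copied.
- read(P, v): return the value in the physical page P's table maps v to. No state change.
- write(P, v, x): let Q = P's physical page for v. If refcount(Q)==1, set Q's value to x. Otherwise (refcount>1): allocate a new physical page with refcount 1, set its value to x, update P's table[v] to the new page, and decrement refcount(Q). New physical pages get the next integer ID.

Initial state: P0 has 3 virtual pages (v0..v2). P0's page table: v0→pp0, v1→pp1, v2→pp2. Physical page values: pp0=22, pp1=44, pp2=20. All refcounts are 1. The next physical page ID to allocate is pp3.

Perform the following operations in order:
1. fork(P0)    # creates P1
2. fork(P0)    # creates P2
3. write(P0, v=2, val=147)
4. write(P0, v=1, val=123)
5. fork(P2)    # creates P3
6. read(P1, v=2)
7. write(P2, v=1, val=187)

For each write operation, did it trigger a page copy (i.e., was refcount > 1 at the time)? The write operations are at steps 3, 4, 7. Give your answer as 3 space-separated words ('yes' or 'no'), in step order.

Op 1: fork(P0) -> P1. 3 ppages; refcounts: pp0:2 pp1:2 pp2:2
Op 2: fork(P0) -> P2. 3 ppages; refcounts: pp0:3 pp1:3 pp2:3
Op 3: write(P0, v2, 147). refcount(pp2)=3>1 -> COPY to pp3. 4 ppages; refcounts: pp0:3 pp1:3 pp2:2 pp3:1
Op 4: write(P0, v1, 123). refcount(pp1)=3>1 -> COPY to pp4. 5 ppages; refcounts: pp0:3 pp1:2 pp2:2 pp3:1 pp4:1
Op 5: fork(P2) -> P3. 5 ppages; refcounts: pp0:4 pp1:3 pp2:3 pp3:1 pp4:1
Op 6: read(P1, v2) -> 20. No state change.
Op 7: write(P2, v1, 187). refcount(pp1)=3>1 -> COPY to pp5. 6 ppages; refcounts: pp0:4 pp1:2 pp2:3 pp3:1 pp4:1 pp5:1

yes yes yes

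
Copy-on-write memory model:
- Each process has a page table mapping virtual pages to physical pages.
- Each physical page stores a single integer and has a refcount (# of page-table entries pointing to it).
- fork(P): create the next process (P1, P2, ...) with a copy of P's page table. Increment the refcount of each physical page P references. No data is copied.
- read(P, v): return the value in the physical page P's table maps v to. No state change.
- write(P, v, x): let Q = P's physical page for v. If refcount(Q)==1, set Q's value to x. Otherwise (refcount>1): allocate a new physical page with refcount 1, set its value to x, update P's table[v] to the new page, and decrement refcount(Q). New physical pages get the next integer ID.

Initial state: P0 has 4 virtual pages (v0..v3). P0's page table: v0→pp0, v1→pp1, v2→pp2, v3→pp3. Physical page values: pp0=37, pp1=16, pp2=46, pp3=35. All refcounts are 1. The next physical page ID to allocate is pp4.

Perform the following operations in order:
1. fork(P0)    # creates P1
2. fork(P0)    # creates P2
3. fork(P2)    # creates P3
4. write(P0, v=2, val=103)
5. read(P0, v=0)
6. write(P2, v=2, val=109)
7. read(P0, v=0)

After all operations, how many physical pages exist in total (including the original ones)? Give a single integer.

Answer: 6

Derivation:
Op 1: fork(P0) -> P1. 4 ppages; refcounts: pp0:2 pp1:2 pp2:2 pp3:2
Op 2: fork(P0) -> P2. 4 ppages; refcounts: pp0:3 pp1:3 pp2:3 pp3:3
Op 3: fork(P2) -> P3. 4 ppages; refcounts: pp0:4 pp1:4 pp2:4 pp3:4
Op 4: write(P0, v2, 103). refcount(pp2)=4>1 -> COPY to pp4. 5 ppages; refcounts: pp0:4 pp1:4 pp2:3 pp3:4 pp4:1
Op 5: read(P0, v0) -> 37. No state change.
Op 6: write(P2, v2, 109). refcount(pp2)=3>1 -> COPY to pp5. 6 ppages; refcounts: pp0:4 pp1:4 pp2:2 pp3:4 pp4:1 pp5:1
Op 7: read(P0, v0) -> 37. No state change.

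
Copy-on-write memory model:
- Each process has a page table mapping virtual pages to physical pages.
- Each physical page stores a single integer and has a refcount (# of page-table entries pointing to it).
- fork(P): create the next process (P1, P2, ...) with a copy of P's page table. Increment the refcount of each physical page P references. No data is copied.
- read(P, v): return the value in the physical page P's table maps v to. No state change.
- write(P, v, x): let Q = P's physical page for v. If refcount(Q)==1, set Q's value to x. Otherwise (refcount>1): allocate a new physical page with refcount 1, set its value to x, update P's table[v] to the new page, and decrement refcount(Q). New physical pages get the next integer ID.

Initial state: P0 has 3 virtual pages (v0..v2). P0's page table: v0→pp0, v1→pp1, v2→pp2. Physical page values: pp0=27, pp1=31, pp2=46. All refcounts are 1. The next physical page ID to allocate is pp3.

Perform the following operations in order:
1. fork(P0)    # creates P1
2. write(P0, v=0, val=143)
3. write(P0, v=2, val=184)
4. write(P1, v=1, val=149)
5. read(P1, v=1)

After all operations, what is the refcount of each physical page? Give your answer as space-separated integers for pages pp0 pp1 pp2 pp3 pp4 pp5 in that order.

Op 1: fork(P0) -> P1. 3 ppages; refcounts: pp0:2 pp1:2 pp2:2
Op 2: write(P0, v0, 143). refcount(pp0)=2>1 -> COPY to pp3. 4 ppages; refcounts: pp0:1 pp1:2 pp2:2 pp3:1
Op 3: write(P0, v2, 184). refcount(pp2)=2>1 -> COPY to pp4. 5 ppages; refcounts: pp0:1 pp1:2 pp2:1 pp3:1 pp4:1
Op 4: write(P1, v1, 149). refcount(pp1)=2>1 -> COPY to pp5. 6 ppages; refcounts: pp0:1 pp1:1 pp2:1 pp3:1 pp4:1 pp5:1
Op 5: read(P1, v1) -> 149. No state change.

Answer: 1 1 1 1 1 1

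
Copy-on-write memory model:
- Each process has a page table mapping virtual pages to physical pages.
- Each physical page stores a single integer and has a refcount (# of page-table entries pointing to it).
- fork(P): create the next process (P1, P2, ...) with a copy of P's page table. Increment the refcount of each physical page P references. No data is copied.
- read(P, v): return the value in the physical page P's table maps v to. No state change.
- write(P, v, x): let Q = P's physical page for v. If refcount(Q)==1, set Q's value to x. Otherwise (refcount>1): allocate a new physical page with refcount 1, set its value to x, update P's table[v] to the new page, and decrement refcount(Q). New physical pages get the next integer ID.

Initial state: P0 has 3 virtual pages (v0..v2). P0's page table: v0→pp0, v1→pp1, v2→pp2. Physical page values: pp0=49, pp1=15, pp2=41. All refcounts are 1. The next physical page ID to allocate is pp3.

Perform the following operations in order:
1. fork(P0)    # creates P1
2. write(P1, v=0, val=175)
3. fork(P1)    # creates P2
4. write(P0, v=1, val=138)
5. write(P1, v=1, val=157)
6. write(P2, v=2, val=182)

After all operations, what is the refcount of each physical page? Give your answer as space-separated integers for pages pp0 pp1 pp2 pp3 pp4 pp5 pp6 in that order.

Answer: 1 1 2 2 1 1 1

Derivation:
Op 1: fork(P0) -> P1. 3 ppages; refcounts: pp0:2 pp1:2 pp2:2
Op 2: write(P1, v0, 175). refcount(pp0)=2>1 -> COPY to pp3. 4 ppages; refcounts: pp0:1 pp1:2 pp2:2 pp3:1
Op 3: fork(P1) -> P2. 4 ppages; refcounts: pp0:1 pp1:3 pp2:3 pp3:2
Op 4: write(P0, v1, 138). refcount(pp1)=3>1 -> COPY to pp4. 5 ppages; refcounts: pp0:1 pp1:2 pp2:3 pp3:2 pp4:1
Op 5: write(P1, v1, 157). refcount(pp1)=2>1 -> COPY to pp5. 6 ppages; refcounts: pp0:1 pp1:1 pp2:3 pp3:2 pp4:1 pp5:1
Op 6: write(P2, v2, 182). refcount(pp2)=3>1 -> COPY to pp6. 7 ppages; refcounts: pp0:1 pp1:1 pp2:2 pp3:2 pp4:1 pp5:1 pp6:1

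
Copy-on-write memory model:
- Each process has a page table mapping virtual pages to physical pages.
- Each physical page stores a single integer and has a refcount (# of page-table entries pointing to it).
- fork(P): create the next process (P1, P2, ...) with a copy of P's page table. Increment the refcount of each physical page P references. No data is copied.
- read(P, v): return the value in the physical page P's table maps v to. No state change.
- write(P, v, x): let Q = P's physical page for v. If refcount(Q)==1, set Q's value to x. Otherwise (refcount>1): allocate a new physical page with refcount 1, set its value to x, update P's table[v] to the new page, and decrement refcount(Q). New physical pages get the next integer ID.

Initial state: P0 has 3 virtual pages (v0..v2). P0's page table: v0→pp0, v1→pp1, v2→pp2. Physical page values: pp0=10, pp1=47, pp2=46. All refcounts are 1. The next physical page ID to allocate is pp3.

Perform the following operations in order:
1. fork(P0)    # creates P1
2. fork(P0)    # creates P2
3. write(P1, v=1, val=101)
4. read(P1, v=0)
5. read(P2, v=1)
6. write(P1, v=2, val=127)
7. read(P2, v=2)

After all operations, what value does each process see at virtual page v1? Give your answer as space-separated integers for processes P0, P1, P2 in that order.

Op 1: fork(P0) -> P1. 3 ppages; refcounts: pp0:2 pp1:2 pp2:2
Op 2: fork(P0) -> P2. 3 ppages; refcounts: pp0:3 pp1:3 pp2:3
Op 3: write(P1, v1, 101). refcount(pp1)=3>1 -> COPY to pp3. 4 ppages; refcounts: pp0:3 pp1:2 pp2:3 pp3:1
Op 4: read(P1, v0) -> 10. No state change.
Op 5: read(P2, v1) -> 47. No state change.
Op 6: write(P1, v2, 127). refcount(pp2)=3>1 -> COPY to pp4. 5 ppages; refcounts: pp0:3 pp1:2 pp2:2 pp3:1 pp4:1
Op 7: read(P2, v2) -> 46. No state change.
P0: v1 -> pp1 = 47
P1: v1 -> pp3 = 101
P2: v1 -> pp1 = 47

Answer: 47 101 47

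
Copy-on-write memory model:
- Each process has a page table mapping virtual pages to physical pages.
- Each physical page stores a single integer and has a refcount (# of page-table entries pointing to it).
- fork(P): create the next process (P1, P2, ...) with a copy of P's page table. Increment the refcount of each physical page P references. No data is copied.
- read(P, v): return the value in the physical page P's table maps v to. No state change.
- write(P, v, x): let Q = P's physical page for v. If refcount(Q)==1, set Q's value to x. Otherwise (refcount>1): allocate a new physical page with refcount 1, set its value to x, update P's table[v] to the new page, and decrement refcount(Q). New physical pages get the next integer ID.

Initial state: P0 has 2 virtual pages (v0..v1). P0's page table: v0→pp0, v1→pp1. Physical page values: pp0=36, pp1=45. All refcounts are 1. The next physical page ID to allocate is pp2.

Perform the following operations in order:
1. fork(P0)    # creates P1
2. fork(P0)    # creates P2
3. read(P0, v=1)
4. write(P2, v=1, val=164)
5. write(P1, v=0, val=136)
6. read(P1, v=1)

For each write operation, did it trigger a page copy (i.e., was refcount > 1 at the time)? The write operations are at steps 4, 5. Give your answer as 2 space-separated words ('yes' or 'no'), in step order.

Op 1: fork(P0) -> P1. 2 ppages; refcounts: pp0:2 pp1:2
Op 2: fork(P0) -> P2. 2 ppages; refcounts: pp0:3 pp1:3
Op 3: read(P0, v1) -> 45. No state change.
Op 4: write(P2, v1, 164). refcount(pp1)=3>1 -> COPY to pp2. 3 ppages; refcounts: pp0:3 pp1:2 pp2:1
Op 5: write(P1, v0, 136). refcount(pp0)=3>1 -> COPY to pp3. 4 ppages; refcounts: pp0:2 pp1:2 pp2:1 pp3:1
Op 6: read(P1, v1) -> 45. No state change.

yes yes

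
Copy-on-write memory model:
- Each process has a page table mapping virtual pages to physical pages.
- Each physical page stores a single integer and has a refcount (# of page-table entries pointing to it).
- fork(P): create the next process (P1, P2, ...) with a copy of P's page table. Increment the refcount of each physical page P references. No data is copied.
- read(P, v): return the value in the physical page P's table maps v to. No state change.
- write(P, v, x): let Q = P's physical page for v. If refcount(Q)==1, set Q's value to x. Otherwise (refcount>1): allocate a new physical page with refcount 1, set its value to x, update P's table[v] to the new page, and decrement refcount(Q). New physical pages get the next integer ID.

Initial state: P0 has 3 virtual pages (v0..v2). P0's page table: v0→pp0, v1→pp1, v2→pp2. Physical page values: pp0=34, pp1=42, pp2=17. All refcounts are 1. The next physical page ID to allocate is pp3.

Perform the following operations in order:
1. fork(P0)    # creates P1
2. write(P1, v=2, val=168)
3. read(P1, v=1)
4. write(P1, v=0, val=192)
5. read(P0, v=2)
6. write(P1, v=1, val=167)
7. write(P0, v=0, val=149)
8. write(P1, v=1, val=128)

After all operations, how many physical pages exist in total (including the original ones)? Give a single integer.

Answer: 6

Derivation:
Op 1: fork(P0) -> P1. 3 ppages; refcounts: pp0:2 pp1:2 pp2:2
Op 2: write(P1, v2, 168). refcount(pp2)=2>1 -> COPY to pp3. 4 ppages; refcounts: pp0:2 pp1:2 pp2:1 pp3:1
Op 3: read(P1, v1) -> 42. No state change.
Op 4: write(P1, v0, 192). refcount(pp0)=2>1 -> COPY to pp4. 5 ppages; refcounts: pp0:1 pp1:2 pp2:1 pp3:1 pp4:1
Op 5: read(P0, v2) -> 17. No state change.
Op 6: write(P1, v1, 167). refcount(pp1)=2>1 -> COPY to pp5. 6 ppages; refcounts: pp0:1 pp1:1 pp2:1 pp3:1 pp4:1 pp5:1
Op 7: write(P0, v0, 149). refcount(pp0)=1 -> write in place. 6 ppages; refcounts: pp0:1 pp1:1 pp2:1 pp3:1 pp4:1 pp5:1
Op 8: write(P1, v1, 128). refcount(pp5)=1 -> write in place. 6 ppages; refcounts: pp0:1 pp1:1 pp2:1 pp3:1 pp4:1 pp5:1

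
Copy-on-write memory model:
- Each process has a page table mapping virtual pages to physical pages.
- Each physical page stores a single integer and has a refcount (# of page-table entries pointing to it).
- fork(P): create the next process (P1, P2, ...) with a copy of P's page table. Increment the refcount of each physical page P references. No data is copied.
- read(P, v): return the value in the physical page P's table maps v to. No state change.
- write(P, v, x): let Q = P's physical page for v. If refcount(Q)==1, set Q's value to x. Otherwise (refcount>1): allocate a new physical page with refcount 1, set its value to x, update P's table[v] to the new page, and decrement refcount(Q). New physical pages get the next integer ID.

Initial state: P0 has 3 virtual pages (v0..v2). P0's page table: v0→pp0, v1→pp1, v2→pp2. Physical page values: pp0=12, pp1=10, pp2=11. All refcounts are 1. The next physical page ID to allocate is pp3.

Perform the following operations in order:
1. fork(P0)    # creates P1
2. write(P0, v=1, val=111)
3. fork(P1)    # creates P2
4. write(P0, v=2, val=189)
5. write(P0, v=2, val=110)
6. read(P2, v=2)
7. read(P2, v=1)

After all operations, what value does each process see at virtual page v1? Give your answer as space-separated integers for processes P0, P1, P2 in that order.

Answer: 111 10 10

Derivation:
Op 1: fork(P0) -> P1. 3 ppages; refcounts: pp0:2 pp1:2 pp2:2
Op 2: write(P0, v1, 111). refcount(pp1)=2>1 -> COPY to pp3. 4 ppages; refcounts: pp0:2 pp1:1 pp2:2 pp3:1
Op 3: fork(P1) -> P2. 4 ppages; refcounts: pp0:3 pp1:2 pp2:3 pp3:1
Op 4: write(P0, v2, 189). refcount(pp2)=3>1 -> COPY to pp4. 5 ppages; refcounts: pp0:3 pp1:2 pp2:2 pp3:1 pp4:1
Op 5: write(P0, v2, 110). refcount(pp4)=1 -> write in place. 5 ppages; refcounts: pp0:3 pp1:2 pp2:2 pp3:1 pp4:1
Op 6: read(P2, v2) -> 11. No state change.
Op 7: read(P2, v1) -> 10. No state change.
P0: v1 -> pp3 = 111
P1: v1 -> pp1 = 10
P2: v1 -> pp1 = 10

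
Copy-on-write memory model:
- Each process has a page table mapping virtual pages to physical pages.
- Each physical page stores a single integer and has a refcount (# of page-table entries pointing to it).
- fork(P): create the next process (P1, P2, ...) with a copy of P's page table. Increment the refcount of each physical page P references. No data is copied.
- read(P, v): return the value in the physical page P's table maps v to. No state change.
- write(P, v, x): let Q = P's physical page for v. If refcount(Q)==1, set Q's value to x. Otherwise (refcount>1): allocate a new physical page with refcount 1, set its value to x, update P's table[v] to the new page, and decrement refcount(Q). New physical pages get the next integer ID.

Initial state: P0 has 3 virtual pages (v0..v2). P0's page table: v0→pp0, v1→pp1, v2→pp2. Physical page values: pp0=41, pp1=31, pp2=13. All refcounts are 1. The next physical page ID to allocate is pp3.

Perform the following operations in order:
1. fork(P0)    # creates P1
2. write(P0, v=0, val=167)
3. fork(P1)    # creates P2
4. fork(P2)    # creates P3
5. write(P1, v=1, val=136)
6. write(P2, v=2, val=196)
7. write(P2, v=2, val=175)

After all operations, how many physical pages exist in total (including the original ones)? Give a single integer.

Op 1: fork(P0) -> P1. 3 ppages; refcounts: pp0:2 pp1:2 pp2:2
Op 2: write(P0, v0, 167). refcount(pp0)=2>1 -> COPY to pp3. 4 ppages; refcounts: pp0:1 pp1:2 pp2:2 pp3:1
Op 3: fork(P1) -> P2. 4 ppages; refcounts: pp0:2 pp1:3 pp2:3 pp3:1
Op 4: fork(P2) -> P3. 4 ppages; refcounts: pp0:3 pp1:4 pp2:4 pp3:1
Op 5: write(P1, v1, 136). refcount(pp1)=4>1 -> COPY to pp4. 5 ppages; refcounts: pp0:3 pp1:3 pp2:4 pp3:1 pp4:1
Op 6: write(P2, v2, 196). refcount(pp2)=4>1 -> COPY to pp5. 6 ppages; refcounts: pp0:3 pp1:3 pp2:3 pp3:1 pp4:1 pp5:1
Op 7: write(P2, v2, 175). refcount(pp5)=1 -> write in place. 6 ppages; refcounts: pp0:3 pp1:3 pp2:3 pp3:1 pp4:1 pp5:1

Answer: 6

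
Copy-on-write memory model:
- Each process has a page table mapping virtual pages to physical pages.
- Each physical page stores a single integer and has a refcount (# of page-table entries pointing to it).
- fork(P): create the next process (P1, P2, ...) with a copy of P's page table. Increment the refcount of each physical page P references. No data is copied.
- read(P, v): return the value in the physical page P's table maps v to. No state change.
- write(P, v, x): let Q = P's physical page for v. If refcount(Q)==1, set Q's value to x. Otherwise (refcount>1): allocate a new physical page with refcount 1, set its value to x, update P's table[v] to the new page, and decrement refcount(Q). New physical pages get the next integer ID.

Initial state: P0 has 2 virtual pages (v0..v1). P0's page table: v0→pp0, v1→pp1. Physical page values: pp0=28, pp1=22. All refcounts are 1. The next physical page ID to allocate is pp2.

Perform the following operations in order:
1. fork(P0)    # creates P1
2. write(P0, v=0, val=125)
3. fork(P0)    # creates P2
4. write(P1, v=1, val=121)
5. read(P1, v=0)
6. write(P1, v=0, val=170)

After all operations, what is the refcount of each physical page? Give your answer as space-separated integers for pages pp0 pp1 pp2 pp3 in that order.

Op 1: fork(P0) -> P1. 2 ppages; refcounts: pp0:2 pp1:2
Op 2: write(P0, v0, 125). refcount(pp0)=2>1 -> COPY to pp2. 3 ppages; refcounts: pp0:1 pp1:2 pp2:1
Op 3: fork(P0) -> P2. 3 ppages; refcounts: pp0:1 pp1:3 pp2:2
Op 4: write(P1, v1, 121). refcount(pp1)=3>1 -> COPY to pp3. 4 ppages; refcounts: pp0:1 pp1:2 pp2:2 pp3:1
Op 5: read(P1, v0) -> 28. No state change.
Op 6: write(P1, v0, 170). refcount(pp0)=1 -> write in place. 4 ppages; refcounts: pp0:1 pp1:2 pp2:2 pp3:1

Answer: 1 2 2 1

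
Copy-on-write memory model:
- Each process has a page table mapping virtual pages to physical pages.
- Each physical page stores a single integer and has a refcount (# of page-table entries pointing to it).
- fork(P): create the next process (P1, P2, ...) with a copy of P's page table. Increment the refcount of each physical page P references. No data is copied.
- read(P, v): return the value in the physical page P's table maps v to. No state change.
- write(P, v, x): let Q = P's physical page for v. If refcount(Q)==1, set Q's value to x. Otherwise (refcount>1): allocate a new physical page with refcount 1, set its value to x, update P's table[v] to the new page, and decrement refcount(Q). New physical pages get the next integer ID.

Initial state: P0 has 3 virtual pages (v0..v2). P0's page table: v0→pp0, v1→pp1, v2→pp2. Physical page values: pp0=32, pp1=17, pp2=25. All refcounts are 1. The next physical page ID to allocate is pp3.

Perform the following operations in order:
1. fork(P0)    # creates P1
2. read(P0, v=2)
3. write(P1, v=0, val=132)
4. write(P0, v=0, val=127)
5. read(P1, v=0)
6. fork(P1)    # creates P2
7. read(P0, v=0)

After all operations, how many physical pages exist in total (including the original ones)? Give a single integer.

Op 1: fork(P0) -> P1. 3 ppages; refcounts: pp0:2 pp1:2 pp2:2
Op 2: read(P0, v2) -> 25. No state change.
Op 3: write(P1, v0, 132). refcount(pp0)=2>1 -> COPY to pp3. 4 ppages; refcounts: pp0:1 pp1:2 pp2:2 pp3:1
Op 4: write(P0, v0, 127). refcount(pp0)=1 -> write in place. 4 ppages; refcounts: pp0:1 pp1:2 pp2:2 pp3:1
Op 5: read(P1, v0) -> 132. No state change.
Op 6: fork(P1) -> P2. 4 ppages; refcounts: pp0:1 pp1:3 pp2:3 pp3:2
Op 7: read(P0, v0) -> 127. No state change.

Answer: 4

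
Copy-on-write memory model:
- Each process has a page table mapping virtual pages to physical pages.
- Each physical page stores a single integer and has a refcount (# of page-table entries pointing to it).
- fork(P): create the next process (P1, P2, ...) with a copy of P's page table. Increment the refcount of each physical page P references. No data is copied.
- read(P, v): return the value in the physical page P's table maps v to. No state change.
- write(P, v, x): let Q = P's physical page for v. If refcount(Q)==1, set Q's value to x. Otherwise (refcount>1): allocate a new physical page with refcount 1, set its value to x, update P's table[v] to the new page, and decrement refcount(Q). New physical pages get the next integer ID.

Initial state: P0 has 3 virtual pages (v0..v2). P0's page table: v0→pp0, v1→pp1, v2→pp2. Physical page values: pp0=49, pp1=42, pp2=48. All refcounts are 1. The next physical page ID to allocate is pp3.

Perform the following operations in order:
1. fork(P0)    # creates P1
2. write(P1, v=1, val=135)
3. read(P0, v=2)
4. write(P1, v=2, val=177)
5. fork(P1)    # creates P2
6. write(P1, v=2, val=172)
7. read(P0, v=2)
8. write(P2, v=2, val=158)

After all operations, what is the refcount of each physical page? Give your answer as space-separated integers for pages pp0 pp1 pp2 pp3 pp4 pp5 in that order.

Op 1: fork(P0) -> P1. 3 ppages; refcounts: pp0:2 pp1:2 pp2:2
Op 2: write(P1, v1, 135). refcount(pp1)=2>1 -> COPY to pp3. 4 ppages; refcounts: pp0:2 pp1:1 pp2:2 pp3:1
Op 3: read(P0, v2) -> 48. No state change.
Op 4: write(P1, v2, 177). refcount(pp2)=2>1 -> COPY to pp4. 5 ppages; refcounts: pp0:2 pp1:1 pp2:1 pp3:1 pp4:1
Op 5: fork(P1) -> P2. 5 ppages; refcounts: pp0:3 pp1:1 pp2:1 pp3:2 pp4:2
Op 6: write(P1, v2, 172). refcount(pp4)=2>1 -> COPY to pp5. 6 ppages; refcounts: pp0:3 pp1:1 pp2:1 pp3:2 pp4:1 pp5:1
Op 7: read(P0, v2) -> 48. No state change.
Op 8: write(P2, v2, 158). refcount(pp4)=1 -> write in place. 6 ppages; refcounts: pp0:3 pp1:1 pp2:1 pp3:2 pp4:1 pp5:1

Answer: 3 1 1 2 1 1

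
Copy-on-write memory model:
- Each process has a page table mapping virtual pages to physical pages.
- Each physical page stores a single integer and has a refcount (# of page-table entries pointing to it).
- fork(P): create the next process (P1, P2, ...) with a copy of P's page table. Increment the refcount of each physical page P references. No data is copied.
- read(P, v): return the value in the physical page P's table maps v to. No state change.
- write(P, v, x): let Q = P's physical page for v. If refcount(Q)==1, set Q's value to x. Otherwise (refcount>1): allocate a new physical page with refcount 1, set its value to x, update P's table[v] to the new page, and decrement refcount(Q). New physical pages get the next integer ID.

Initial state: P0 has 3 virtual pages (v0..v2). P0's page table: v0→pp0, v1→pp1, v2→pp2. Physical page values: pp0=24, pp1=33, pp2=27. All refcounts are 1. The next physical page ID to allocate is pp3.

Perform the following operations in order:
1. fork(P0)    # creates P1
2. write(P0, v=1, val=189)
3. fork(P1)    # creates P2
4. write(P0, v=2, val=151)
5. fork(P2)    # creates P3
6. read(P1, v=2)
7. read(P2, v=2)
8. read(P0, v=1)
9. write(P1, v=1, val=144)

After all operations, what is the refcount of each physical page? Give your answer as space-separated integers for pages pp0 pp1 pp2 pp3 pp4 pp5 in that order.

Op 1: fork(P0) -> P1. 3 ppages; refcounts: pp0:2 pp1:2 pp2:2
Op 2: write(P0, v1, 189). refcount(pp1)=2>1 -> COPY to pp3. 4 ppages; refcounts: pp0:2 pp1:1 pp2:2 pp3:1
Op 3: fork(P1) -> P2. 4 ppages; refcounts: pp0:3 pp1:2 pp2:3 pp3:1
Op 4: write(P0, v2, 151). refcount(pp2)=3>1 -> COPY to pp4. 5 ppages; refcounts: pp0:3 pp1:2 pp2:2 pp3:1 pp4:1
Op 5: fork(P2) -> P3. 5 ppages; refcounts: pp0:4 pp1:3 pp2:3 pp3:1 pp4:1
Op 6: read(P1, v2) -> 27. No state change.
Op 7: read(P2, v2) -> 27. No state change.
Op 8: read(P0, v1) -> 189. No state change.
Op 9: write(P1, v1, 144). refcount(pp1)=3>1 -> COPY to pp5. 6 ppages; refcounts: pp0:4 pp1:2 pp2:3 pp3:1 pp4:1 pp5:1

Answer: 4 2 3 1 1 1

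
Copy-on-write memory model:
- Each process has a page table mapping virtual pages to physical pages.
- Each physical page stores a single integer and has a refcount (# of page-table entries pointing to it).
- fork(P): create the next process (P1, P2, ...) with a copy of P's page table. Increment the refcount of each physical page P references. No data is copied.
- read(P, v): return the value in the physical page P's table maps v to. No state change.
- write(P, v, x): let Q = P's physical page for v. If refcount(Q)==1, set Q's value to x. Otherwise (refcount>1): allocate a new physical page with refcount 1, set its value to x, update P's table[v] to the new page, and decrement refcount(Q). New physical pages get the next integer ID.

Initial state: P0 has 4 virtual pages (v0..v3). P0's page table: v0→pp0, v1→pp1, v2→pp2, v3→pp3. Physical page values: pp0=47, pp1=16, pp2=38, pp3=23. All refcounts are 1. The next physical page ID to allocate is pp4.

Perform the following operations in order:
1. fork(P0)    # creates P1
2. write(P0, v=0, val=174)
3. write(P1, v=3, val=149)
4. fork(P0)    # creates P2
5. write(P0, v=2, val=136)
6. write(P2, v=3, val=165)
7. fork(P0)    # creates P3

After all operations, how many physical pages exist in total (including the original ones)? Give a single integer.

Answer: 8

Derivation:
Op 1: fork(P0) -> P1. 4 ppages; refcounts: pp0:2 pp1:2 pp2:2 pp3:2
Op 2: write(P0, v0, 174). refcount(pp0)=2>1 -> COPY to pp4. 5 ppages; refcounts: pp0:1 pp1:2 pp2:2 pp3:2 pp4:1
Op 3: write(P1, v3, 149). refcount(pp3)=2>1 -> COPY to pp5. 6 ppages; refcounts: pp0:1 pp1:2 pp2:2 pp3:1 pp4:1 pp5:1
Op 4: fork(P0) -> P2. 6 ppages; refcounts: pp0:1 pp1:3 pp2:3 pp3:2 pp4:2 pp5:1
Op 5: write(P0, v2, 136). refcount(pp2)=3>1 -> COPY to pp6. 7 ppages; refcounts: pp0:1 pp1:3 pp2:2 pp3:2 pp4:2 pp5:1 pp6:1
Op 6: write(P2, v3, 165). refcount(pp3)=2>1 -> COPY to pp7. 8 ppages; refcounts: pp0:1 pp1:3 pp2:2 pp3:1 pp4:2 pp5:1 pp6:1 pp7:1
Op 7: fork(P0) -> P3. 8 ppages; refcounts: pp0:1 pp1:4 pp2:2 pp3:2 pp4:3 pp5:1 pp6:2 pp7:1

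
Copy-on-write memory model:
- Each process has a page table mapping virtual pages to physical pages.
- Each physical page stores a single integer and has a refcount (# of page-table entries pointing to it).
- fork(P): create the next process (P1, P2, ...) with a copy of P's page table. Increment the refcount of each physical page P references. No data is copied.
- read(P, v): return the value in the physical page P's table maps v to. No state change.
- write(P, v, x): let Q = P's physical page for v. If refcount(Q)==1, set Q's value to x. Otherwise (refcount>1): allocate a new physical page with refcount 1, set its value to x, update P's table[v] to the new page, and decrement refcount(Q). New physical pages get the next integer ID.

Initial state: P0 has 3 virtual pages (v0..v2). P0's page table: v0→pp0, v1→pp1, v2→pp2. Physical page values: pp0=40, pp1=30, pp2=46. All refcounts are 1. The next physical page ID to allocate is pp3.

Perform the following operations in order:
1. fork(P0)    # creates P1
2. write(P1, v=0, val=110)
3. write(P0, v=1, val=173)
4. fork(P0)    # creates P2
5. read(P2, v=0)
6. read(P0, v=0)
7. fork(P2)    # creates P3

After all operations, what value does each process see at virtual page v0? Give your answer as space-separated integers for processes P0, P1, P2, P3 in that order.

Answer: 40 110 40 40

Derivation:
Op 1: fork(P0) -> P1. 3 ppages; refcounts: pp0:2 pp1:2 pp2:2
Op 2: write(P1, v0, 110). refcount(pp0)=2>1 -> COPY to pp3. 4 ppages; refcounts: pp0:1 pp1:2 pp2:2 pp3:1
Op 3: write(P0, v1, 173). refcount(pp1)=2>1 -> COPY to pp4. 5 ppages; refcounts: pp0:1 pp1:1 pp2:2 pp3:1 pp4:1
Op 4: fork(P0) -> P2. 5 ppages; refcounts: pp0:2 pp1:1 pp2:3 pp3:1 pp4:2
Op 5: read(P2, v0) -> 40. No state change.
Op 6: read(P0, v0) -> 40. No state change.
Op 7: fork(P2) -> P3. 5 ppages; refcounts: pp0:3 pp1:1 pp2:4 pp3:1 pp4:3
P0: v0 -> pp0 = 40
P1: v0 -> pp3 = 110
P2: v0 -> pp0 = 40
P3: v0 -> pp0 = 40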